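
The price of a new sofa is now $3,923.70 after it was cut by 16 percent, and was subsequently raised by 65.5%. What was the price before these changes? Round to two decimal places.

The overall multiplier applied was 0.84 × 1.655 = 1.3902.
So the original price was $3,923.70 ÷ 1.3902 ≈ $2,822.40.

$2,822.40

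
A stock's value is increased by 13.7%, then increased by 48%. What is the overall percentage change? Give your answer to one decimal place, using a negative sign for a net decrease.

68.3%

The combined multiplier is 1.137 × 1.48 = 1.68276.
That corresponds to an increase of 68.3%.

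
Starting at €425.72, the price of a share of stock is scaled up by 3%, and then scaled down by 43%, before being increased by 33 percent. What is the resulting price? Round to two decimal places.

After the 3% increase: €425.72 × 1.03 = €438.4916.
After the 43% decrease: €438.4916 × 0.57 = €249.940212.
Apply the 33% increase: €249.940212 × 1.33 = €332.42048196 ≈ €332.42.

€332.42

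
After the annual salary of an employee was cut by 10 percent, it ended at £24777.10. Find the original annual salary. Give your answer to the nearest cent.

£27530.11

The overall multiplier applied was 0.9.
So the original annual salary was £24777.10 ÷ 0.9 ≈ £27530.11.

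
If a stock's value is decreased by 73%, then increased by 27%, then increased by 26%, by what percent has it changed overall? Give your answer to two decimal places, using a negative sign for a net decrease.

A 73% decrease multiplies by 0.27.
Then a 27% increase: 0.27 × 1.27 = 0.3429.
Then a 26% increase: 0.3429 × 1.26 = 0.432054.
Overall factor 0.432054, i.e. -56.79%.

-56.79%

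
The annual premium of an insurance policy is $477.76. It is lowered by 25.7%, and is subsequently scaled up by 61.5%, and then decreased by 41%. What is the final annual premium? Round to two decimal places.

$338.24

After the 25.7% decrease: $477.76 × 0.743 = $354.97568.
Apply the 61.5% increase: $354.97568 × 1.615 = $573.2857232.
41% decrease: $573.2857232 × 0.59 = $338.238576688 ≈ $338.24.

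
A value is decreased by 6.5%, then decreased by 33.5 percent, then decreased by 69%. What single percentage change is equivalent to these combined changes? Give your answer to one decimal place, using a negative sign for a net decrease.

The combined multiplier is 0.935 × 0.665 × 0.31 = 0.19275025.
That corresponds to a decrease of 80.7%.

-80.7%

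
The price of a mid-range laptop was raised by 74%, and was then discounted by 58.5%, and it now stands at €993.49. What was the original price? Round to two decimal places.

€1375.83

Undoing the 58.5% decrease: €993.49 ÷ 0.415 ≈ €2393.951807.
Undoing the 74% increase: €2393.951807 ÷ 1.74 ≈ €1375.83.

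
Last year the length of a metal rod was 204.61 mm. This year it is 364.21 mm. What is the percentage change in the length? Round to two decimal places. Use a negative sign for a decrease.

Change: 364.21 − 204.61 = 159.60.
Relative to the original: 159.60 ÷ 204.61 ≈ 78.00%.

78.00%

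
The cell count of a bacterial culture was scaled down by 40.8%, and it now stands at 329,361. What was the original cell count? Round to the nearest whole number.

The overall multiplier applied was 0.592.
So the original cell count was 329,361 ÷ 0.592 ≈ 556,353.

556,353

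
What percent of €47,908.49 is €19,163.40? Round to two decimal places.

40.00%

€19,163.40 ÷ €47,908.49 ≈ 40.00%.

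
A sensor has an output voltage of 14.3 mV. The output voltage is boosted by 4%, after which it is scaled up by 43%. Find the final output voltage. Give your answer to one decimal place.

21.3 mV

Apply the 4% increase: 14.3 × 1.04 = 14.872.
43% increase: 14.872 × 1.43 = 21.26696 ≈ 21.3.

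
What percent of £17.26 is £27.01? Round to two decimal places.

£27.01 ÷ £17.26 ≈ 156.49%.

156.49%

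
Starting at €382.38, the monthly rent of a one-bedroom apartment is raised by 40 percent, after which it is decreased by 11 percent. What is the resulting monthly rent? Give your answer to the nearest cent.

€476.45

After the 40% increase: €382.38 × 1.4 = €535.332.
11% decrease: €535.332 × 0.89 = €476.44548 ≈ €476.45.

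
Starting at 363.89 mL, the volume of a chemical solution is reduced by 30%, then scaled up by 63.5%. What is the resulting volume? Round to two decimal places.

416.47 mL

30% decrease: 363.89 × 0.7 = 254.723.
After the 63.5% increase: 254.723 × 1.635 = 416.472105 ≈ 416.47.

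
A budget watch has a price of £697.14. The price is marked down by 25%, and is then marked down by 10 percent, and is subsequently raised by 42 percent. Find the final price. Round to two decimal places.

£668.21

25% decrease: £697.14 × 0.75 = £522.855.
10% decrease: £522.855 × 0.9 = £470.5695.
42% increase: £470.5695 × 1.42 = £668.20869 ≈ £668.21.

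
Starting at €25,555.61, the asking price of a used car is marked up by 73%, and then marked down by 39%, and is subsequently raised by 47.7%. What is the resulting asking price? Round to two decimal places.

€39,832.97

Apply the 73% increase: €25,555.61 × 1.73 = €44211.2053.
Apply the 39% decrease: €44211.2053 × 0.61 = €26968.835233.
Apply the 47.7% increase: €26968.835233 × 1.477 = €39832.969639141 ≈ €39,832.97.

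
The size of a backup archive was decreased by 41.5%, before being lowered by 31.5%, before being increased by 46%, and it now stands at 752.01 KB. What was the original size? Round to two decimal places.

Undoing the 46% increase: 752.01 ÷ 1.46 ≈ 515.075342.
Undoing the 31.5% decrease: 515.075342 ÷ 0.685 ≈ 751.934806.
Undoing the 41.5% decrease: 751.934806 ÷ 0.585 ≈ 1,285.36 KB.

1,285.36 KB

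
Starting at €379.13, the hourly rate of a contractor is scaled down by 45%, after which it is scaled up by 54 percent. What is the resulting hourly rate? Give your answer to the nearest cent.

€321.12

45% decrease: €379.13 × 0.55 = €208.5215.
After the 54% increase: €208.5215 × 1.54 = €321.12311 ≈ €321.12.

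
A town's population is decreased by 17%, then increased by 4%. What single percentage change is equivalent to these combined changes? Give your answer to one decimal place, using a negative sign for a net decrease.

A 17% decrease multiplies by 0.83.
Then a 4% increase: 0.83 × 1.04 = 0.8632.
Overall factor 0.8632, i.e. -13.7%.

-13.7%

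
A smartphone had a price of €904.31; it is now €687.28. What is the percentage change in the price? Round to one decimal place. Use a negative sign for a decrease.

-24.0%

Change: €687.28 − €904.31 = -€217.03.
Relative to the original: -€217.03 ÷ €904.31 ≈ -24.0%.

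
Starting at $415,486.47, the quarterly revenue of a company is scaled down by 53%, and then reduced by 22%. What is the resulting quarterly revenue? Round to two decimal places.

$152,317.34

Each change multiplies by a factor: 0.47 × 0.78 = 0.3666.
$415,486.47 × 0.3666 = $152317.339902 ≈ $152,317.34.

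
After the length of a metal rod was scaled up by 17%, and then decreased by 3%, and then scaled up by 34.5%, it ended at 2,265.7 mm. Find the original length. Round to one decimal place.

1,484.3 mm

The overall multiplier applied was 1.17 × 0.97 × 1.345 = 1.5264405.
So the original length was 2,265.7 ÷ 1.5264405 ≈ 1,484.3 mm.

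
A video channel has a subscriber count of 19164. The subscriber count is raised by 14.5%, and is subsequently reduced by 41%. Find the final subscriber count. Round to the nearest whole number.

12946

Each change multiplies by a factor: 1.145 × 0.59 = 0.67555.
19164 × 0.67555 = 12946.2402 ≈ 12946.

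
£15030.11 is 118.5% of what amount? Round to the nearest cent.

£15030.11 ÷ 1.185 ≈ £12683.64.

£12683.64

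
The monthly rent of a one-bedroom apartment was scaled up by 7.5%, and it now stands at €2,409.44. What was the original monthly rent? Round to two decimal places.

€2,241.34

The overall multiplier applied was 1.075.
So the original monthly rent was €2,409.44 ÷ 1.075 ≈ €2,241.34.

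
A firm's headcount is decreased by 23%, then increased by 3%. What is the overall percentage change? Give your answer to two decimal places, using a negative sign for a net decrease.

-20.69%

A 23% decrease multiplies by 0.77.
Then a 3% increase: 0.77 × 1.03 = 0.7931.
Overall factor 0.7931, i.e. -20.69%.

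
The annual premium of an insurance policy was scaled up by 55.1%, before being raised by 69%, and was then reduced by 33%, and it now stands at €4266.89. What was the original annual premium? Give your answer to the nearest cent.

The overall multiplier applied was 1.551 × 1.69 × 0.67 = 1.7561973.
So the original annual premium was €4266.89 ÷ 1.7561973 ≈ €2429.62.

€2429.62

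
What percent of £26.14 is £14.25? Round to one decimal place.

54.5%

£14.25 ÷ £26.14 ≈ 54.5%.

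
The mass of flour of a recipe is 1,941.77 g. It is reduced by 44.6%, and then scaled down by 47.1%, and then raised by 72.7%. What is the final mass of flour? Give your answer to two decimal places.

982.78 g

44.6% decrease: 1,941.77 × 0.554 = 1075.74058.
Apply the 47.1% decrease: 1075.74058 × 0.529 = 569.06676682.
After the 72.7% increase: 569.06676682 × 1.727 = 982.77830629814 ≈ 982.78.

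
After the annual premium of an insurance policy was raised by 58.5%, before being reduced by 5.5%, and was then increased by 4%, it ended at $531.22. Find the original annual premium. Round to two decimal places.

$341.02

The overall multiplier applied was 1.585 × 0.945 × 1.04 = 1.557738.
So the original annual premium was $531.22 ÷ 1.557738 ≈ $341.02.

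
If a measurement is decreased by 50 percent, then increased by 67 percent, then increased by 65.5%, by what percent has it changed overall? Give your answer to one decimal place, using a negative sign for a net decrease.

A 50% decrease multiplies by 0.5.
Then a 67% increase: 0.5 × 1.67 = 0.835.
Then a 65.5% increase: 0.835 × 1.655 = 1.381925.
Overall factor 1.381925, i.e. 38.2%.

38.2%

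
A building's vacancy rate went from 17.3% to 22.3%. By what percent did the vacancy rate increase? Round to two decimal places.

28.90%

The change is 22.3 − 17.3 = 5.0 percentage points.
Relative to the original 17.3%, that is 5.0 ÷ 17.3 ≈ 28.90%.
So the vacancy rate rose by 28.90%.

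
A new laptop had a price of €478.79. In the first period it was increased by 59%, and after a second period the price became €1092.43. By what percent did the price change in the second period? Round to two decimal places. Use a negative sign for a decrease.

43.50%

After the first period: €478.79 × 1.59 = €761.2761.
Second-period multiplier: €1092.43 ÷ €761.2761 ≈ 1.434998.
That is a change of 43.50%.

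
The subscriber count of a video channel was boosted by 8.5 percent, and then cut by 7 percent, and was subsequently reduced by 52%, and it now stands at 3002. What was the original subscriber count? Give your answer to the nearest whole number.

6198

Undoing the 52% decrease: 3002 ÷ 0.48 ≈ 6254.166667.
Undoing the 7% decrease: 6254.166667 ÷ 0.93 ≈ 6724.910395.
Undoing the 8.5% increase: 6724.910395 ÷ 1.085 ≈ 6198.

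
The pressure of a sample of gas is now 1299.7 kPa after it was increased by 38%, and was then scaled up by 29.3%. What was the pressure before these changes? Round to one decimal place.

The overall multiplier applied was 1.38 × 1.293 = 1.78434.
So the original pressure was 1299.7 ÷ 1.78434 ≈ 728.4 kPa.

728.4 kPa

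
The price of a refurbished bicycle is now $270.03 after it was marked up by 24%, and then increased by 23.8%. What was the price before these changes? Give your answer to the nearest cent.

The overall multiplier applied was 1.24 × 1.238 = 1.53512.
So the original price was $270.03 ÷ 1.53512 ≈ $175.90.

$175.90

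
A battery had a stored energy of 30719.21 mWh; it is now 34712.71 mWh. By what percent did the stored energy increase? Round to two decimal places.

Change: 34712.71 − 30719.21 = 3993.50.
Relative to the original: 3993.50 ÷ 30719.21 ≈ 13.00%.
So the stored energy increased by 13.00%.

13.00%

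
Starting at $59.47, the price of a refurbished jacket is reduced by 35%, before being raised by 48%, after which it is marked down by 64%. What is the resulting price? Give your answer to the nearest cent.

Each change multiplies by a factor: 0.65 × 1.48 × 0.36 = 0.34632.
$59.47 × 0.34632 = $20.5956504 ≈ $20.60.

$20.60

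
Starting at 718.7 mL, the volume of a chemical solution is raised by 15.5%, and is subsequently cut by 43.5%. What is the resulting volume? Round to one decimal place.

469.0 mL

15.5% increase: 718.7 × 1.155 = 830.0985.
Apply the 43.5% decrease: 830.0985 × 0.565 = 469.0056525 ≈ 469.0.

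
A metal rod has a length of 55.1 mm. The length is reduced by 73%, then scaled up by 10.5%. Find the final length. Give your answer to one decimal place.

16.4 mm

Apply the 73% decrease: 55.1 × 0.27 = 14.877.
10.5% increase: 14.877 × 1.105 = 16.439085 ≈ 16.4.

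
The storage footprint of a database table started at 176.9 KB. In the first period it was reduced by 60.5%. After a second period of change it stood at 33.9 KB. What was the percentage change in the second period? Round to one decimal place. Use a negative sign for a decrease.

-51.5%

After the first period: 176.9 × 0.395 = 69.8755.
Second-period multiplier: 33.9 ÷ 69.8755 ≈ 0.48515.
That is a change of -51.5%.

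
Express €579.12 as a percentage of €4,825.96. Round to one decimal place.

12.0%

€579.12 ÷ €4,825.96 ≈ 12.0%.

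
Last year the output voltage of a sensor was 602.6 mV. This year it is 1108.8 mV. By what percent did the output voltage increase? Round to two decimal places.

Change: 1108.8 − 602.6 = 506.2.
Relative to the original: 506.2 ÷ 602.6 ≈ 84.00%.
So the output voltage increased by 84.00%.

84.00%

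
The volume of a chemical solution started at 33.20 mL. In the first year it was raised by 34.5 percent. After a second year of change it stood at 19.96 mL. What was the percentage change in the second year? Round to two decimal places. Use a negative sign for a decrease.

-55.30%

After the first year: 33.20 × 1.345 = 44.654.
Second-year multiplier: 19.96 ÷ 44.654 ≈ 0.446992.
That is a change of -55.30%.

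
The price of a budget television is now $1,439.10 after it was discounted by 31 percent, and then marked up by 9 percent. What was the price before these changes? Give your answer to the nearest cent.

Undoing the 9% increase: $1,439.10 ÷ 1.09 ≈ $1320.275229.
Undoing the 31% decrease: $1320.275229 ÷ 0.69 ≈ $1,913.44.

$1,913.44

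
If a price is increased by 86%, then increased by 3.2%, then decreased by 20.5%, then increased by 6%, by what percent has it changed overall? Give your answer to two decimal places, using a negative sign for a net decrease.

An 86% increase multiplies by 1.86.
Then a 3.2% increase: 1.86 × 1.032 = 1.91952.
Then a 20.5% decrease: 1.91952 × 0.795 = 1.5260184.
Then a 6% increase: 1.5260184 × 1.06 = 1.617579504.
Overall factor 1.617579504, i.e. 61.76%.

61.76%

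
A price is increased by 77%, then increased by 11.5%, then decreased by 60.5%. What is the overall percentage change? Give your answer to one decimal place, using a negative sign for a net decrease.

-22.0%

The combined multiplier is 1.77 × 1.115 × 0.395 = 0.77955225.
That corresponds to a decrease of 22.0%.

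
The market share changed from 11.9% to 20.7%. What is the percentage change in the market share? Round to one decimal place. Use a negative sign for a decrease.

73.9%

The change is 20.7 − 11.9 = 8.8 percentage points.
Relative to the original 11.9%, that is 8.8 ÷ 11.9 ≈ 73.9%.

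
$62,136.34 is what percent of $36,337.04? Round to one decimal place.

$62,136.34 ÷ $36,337.04 ≈ 171.0%.

171.0%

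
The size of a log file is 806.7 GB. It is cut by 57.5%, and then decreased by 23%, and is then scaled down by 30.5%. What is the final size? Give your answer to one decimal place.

Apply the 57.5% decrease: 806.7 × 0.425 = 342.8475.
Apply the 23% decrease: 342.8475 × 0.77 = 263.992575.
30.5% decrease: 263.992575 × 0.695 = 183.474839625 ≈ 183.5.

183.5 GB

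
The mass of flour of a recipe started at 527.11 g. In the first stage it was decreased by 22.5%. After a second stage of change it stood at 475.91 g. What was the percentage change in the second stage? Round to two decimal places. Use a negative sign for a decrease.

After the first stage: 527.11 × 0.775 = 408.51025.
Second-stage multiplier: 475.91 ÷ 408.51025 ≈ 1.164989.
That is a change of 16.50%.

16.50%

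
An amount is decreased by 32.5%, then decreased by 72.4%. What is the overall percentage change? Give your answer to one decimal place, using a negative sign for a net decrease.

A 32.5% decrease multiplies by 0.675.
Then a 72.4% decrease: 0.675 × 0.276 = 0.1863.
Overall factor 0.1863, i.e. -81.4%.

-81.4%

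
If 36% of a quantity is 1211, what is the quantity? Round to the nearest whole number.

1211 ÷ 0.36 ≈ 3364.

3364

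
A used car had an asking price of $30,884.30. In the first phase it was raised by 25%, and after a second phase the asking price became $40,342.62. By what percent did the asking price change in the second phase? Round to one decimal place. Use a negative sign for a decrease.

After the first phase: $30,884.30 × 1.25 = $38605.375.
Second-phase multiplier: $40,342.62 ÷ $38605.375 ≈ 1.045.
That is a change of 4.5%.

4.5%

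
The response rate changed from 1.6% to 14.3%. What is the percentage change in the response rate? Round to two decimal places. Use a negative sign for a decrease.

793.75%

The change is 14.3 − 1.6 = 12.7 percentage points.
Relative to the original 1.6%, that is 12.7 ÷ 1.6 = 793.75%.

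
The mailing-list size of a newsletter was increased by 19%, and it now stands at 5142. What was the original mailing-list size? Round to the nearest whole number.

The overall multiplier applied was 1.19.
So the original mailing-list size was 5142 ÷ 1.19 ≈ 4321.

4321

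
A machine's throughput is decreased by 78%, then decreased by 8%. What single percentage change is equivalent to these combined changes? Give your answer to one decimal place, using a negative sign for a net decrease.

-79.8%

A 78% decrease multiplies by 0.22.
Then an 8% decrease: 0.22 × 0.92 = 0.2024.
Overall factor 0.2024, i.e. -79.8%.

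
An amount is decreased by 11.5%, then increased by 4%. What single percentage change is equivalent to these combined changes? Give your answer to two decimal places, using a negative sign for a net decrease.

An 11.5% decrease multiplies by 0.885.
Then a 4% increase: 0.885 × 1.04 = 0.9204.
Overall factor 0.9204, i.e. -7.96%.

-7.96%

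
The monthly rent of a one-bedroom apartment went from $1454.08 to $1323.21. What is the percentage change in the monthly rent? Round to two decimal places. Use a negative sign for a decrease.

-9.00%

Change: $1323.21 − $1454.08 = -$130.87.
Relative to the original: -$130.87 ÷ $1454.08 ≈ -9.00%.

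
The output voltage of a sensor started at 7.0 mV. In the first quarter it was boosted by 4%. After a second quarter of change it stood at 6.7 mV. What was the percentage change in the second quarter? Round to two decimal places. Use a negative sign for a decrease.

After the first quarter: 7.0 × 1.04 = 7.28.
Second-quarter multiplier: 6.7 ÷ 7.28 ≈ 0.92033.
That is a change of -7.97%.

-7.97%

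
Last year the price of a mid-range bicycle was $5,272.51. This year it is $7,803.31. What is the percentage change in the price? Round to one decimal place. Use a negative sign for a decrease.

Change: $7,803.31 − $5,272.51 = $2,530.80.
Relative to the original: $2,530.80 ÷ $5,272.51 ≈ 48.0%.

48.0%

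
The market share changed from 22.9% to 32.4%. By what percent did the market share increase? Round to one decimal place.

The change is 32.4 − 22.9 = 9.5 percentage points.
Relative to the original 22.9%, that is 9.5 ÷ 22.9 ≈ 41.5%.
So the market share rose by 41.5%.

41.5%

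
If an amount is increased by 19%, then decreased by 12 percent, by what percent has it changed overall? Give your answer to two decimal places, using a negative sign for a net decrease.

4.72%

A 19% increase multiplies by 1.19.
Then a 12% decrease: 1.19 × 0.88 = 1.0472.
Overall factor 1.0472, i.e. 4.72%.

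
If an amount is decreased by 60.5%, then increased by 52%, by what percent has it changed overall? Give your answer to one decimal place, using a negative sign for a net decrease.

-40.0%

A 60.5% decrease multiplies by 0.395.
Then a 52% increase: 0.395 × 1.52 = 0.6004.
Overall factor 0.6004, i.e. -40.0%.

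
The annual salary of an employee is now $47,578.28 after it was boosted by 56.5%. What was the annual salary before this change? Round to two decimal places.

$30,401.46

The overall multiplier applied was 1.565.
So the original annual salary was $47,578.28 ÷ 1.565 ≈ $30,401.46.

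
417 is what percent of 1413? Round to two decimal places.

29.51%

417 ÷ 1413 ≈ 29.51%.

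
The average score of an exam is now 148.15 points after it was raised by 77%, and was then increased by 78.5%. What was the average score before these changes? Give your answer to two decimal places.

46.89 points

The overall multiplier applied was 1.77 × 1.785 = 3.15945.
So the original average score was 148.15 ÷ 3.15945 ≈ 46.89 points.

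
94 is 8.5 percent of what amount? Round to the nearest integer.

1,106

94 ÷ 0.085 ≈ 1,106.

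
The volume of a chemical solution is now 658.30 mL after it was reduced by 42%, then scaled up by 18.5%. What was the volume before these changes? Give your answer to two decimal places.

957.81 mL

Undoing the 18.5% increase: 658.30 ÷ 1.185 ≈ 555.527426.
Undoing the 42% decrease: 555.527426 ÷ 0.58 ≈ 957.81 mL.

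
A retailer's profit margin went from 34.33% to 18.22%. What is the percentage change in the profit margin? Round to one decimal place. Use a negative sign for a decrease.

The change is 18.22 − 34.33 = -16.11 percentage points.
Relative to the original 34.33%, that is -16.11 ÷ 34.33 ≈ -46.9%.

-46.9%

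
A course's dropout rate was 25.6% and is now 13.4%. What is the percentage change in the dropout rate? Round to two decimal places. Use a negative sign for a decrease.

The change is 13.4 − 25.6 = -12.2 percentage points.
Relative to the original 25.6%, that is -12.2 ÷ 25.6 ≈ -47.66%.

-47.66%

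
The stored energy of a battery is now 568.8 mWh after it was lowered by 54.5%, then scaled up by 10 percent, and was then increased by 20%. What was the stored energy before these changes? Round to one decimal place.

947.1 mWh

Undoing the 20% increase: 568.8 ÷ 1.2 = 474.
Undoing the 10% increase: 474 ÷ 1.1 ≈ 430.909091.
Undoing the 54.5% decrease: 430.909091 ÷ 0.455 ≈ 947.1 mWh.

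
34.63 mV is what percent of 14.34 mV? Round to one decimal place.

34.63 mV ÷ 14.34 mV ≈ 241.5%.

241.5%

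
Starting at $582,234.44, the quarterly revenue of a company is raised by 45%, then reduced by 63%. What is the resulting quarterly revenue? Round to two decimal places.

$312,368.78

45% increase: $582,234.44 × 1.45 = $844239.938.
Apply the 63% decrease: $844239.938 × 0.37 = $312368.77706 ≈ $312,368.78.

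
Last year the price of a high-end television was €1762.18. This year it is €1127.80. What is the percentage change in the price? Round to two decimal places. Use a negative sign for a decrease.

Change: €1127.80 − €1762.18 = -€634.38.
Relative to the original: -€634.38 ÷ €1762.18 ≈ -36.00%.

-36.00%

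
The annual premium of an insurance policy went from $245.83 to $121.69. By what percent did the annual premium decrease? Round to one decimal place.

50.5%

Change: $121.69 − $245.83 = -$124.14.
Relative to the original: -$124.14 ÷ $245.83 ≈ -50.5%.
So the annual premium decreased by 50.5%.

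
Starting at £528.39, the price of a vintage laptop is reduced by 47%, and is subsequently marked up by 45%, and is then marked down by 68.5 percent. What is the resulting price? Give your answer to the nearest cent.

Each change multiplies by a factor: 0.53 × 1.45 × 0.315 = 0.2420775.
£528.39 × 0.2420775 = £127.911330225 ≈ £127.91.

£127.91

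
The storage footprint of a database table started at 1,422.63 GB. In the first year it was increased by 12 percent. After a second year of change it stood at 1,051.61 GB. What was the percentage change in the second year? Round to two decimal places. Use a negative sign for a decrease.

After the first year: 1,422.63 × 1.12 = 1593.3456.
Second-year multiplier: 1,051.61 ÷ 1593.3456 ≈ 0.660001.
That is a change of -34.00%.

-34.00%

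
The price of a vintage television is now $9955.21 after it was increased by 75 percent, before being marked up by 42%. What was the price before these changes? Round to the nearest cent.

$4006.12

The overall multiplier applied was 1.75 × 1.42 = 2.485.
So the original price was $9955.21 ÷ 2.485 ≈ $4006.12.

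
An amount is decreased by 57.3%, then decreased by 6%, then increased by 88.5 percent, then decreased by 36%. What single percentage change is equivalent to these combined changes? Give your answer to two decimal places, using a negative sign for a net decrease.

-51.58%

A 57.3% decrease multiplies by 0.427.
Then a 6% decrease: 0.427 × 0.94 = 0.40138.
Then an 88.5% increase: 0.40138 × 1.885 = 0.7566013.
Then a 36% decrease: 0.7566013 × 0.64 = 0.484224832.
Overall factor 0.484224832, i.e. -51.58%.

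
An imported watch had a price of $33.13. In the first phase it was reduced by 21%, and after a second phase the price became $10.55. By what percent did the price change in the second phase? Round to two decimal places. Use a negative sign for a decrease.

After the first phase: $33.13 × 0.79 = $26.1727.
Second-phase multiplier: $10.55 ÷ $26.1727 ≈ 0.403092.
That is a change of -59.69%.

-59.69%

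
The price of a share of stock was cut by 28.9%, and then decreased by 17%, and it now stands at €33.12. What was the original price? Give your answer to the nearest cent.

€56.12

The overall multiplier applied was 0.711 × 0.83 = 0.59013.
So the original price was €33.12 ÷ 0.59013 ≈ €56.12.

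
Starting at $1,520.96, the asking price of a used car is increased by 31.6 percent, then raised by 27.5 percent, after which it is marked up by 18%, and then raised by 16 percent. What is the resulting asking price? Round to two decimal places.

$3,493.20

Each change multiplies by a factor: 1.316 × 1.275 × 1.18 × 1.16 = 2.29670952.
$1,520.96 × 2.29670952 = $3493.2033115392 ≈ $3,493.20.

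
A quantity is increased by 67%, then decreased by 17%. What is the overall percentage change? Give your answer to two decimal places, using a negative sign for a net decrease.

The combined multiplier is 1.67 × 0.83 = 1.3861.
That corresponds to an increase of 38.61%.

38.61%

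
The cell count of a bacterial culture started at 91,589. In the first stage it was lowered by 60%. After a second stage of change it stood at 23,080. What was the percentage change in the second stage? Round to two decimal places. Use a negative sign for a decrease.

-37.00%

After the first stage: 91,589 × 0.4 = 36635.6.
Second-stage multiplier: 23,080 ÷ 36635.6 ≈ 0.629988.
That is a change of -37.00%.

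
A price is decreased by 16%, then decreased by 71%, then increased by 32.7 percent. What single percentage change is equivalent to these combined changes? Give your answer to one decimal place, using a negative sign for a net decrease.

A 16% decrease multiplies by 0.84.
Then a 71% decrease: 0.84 × 0.29 = 0.2436.
Then a 32.7% increase: 0.2436 × 1.327 = 0.3232572.
Overall factor 0.3232572, i.e. -67.7%.

-67.7%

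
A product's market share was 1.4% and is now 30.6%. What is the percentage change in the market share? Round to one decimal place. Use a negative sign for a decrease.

The change is 30.6 − 1.4 = 29.2 percentage points.
Relative to the original 1.4%, that is 29.2 ÷ 1.4 ≈ 2085.7%.

2085.7%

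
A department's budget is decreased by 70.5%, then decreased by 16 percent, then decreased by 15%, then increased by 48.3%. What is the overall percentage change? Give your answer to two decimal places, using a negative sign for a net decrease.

The combined multiplier is 0.295 × 0.84 × 0.85 × 1.483 = 0.31236429.
That corresponds to a decrease of 68.76%.

-68.76%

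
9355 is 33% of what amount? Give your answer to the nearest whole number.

28348

9355 ÷ 0.33 ≈ 28348.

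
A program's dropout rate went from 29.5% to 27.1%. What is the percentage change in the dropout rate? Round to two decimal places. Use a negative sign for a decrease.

-8.14%

The change is 27.1 − 29.5 = -2.4 percentage points.
Relative to the original 29.5%, that is -2.4 ÷ 29.5 ≈ -8.14%.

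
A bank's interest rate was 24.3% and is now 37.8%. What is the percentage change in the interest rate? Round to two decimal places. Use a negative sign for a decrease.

The change is 37.8 − 24.3 = 13.5 percentage points.
Relative to the original 24.3%, that is 13.5 ÷ 24.3 ≈ 55.56%.

55.56%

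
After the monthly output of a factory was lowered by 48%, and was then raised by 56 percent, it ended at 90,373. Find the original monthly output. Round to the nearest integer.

The overall multiplier applied was 0.52 × 1.56 = 0.8112.
So the original monthly output was 90,373 ÷ 0.8112 ≈ 111,407.

111,407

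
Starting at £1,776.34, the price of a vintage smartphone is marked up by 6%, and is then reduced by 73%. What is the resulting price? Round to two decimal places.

£508.39

6% increase: £1,776.34 × 1.06 = £1882.9204.
73% decrease: £1882.9204 × 0.27 = £508.388508 ≈ £508.39.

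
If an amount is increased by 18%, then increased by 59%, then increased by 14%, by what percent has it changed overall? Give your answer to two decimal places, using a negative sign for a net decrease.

An 18% increase multiplies by 1.18.
Then a 59% increase: 1.18 × 1.59 = 1.8762.
Then a 14% increase: 1.8762 × 1.14 = 2.138868.
Overall factor 2.138868, i.e. 113.89%.

113.89%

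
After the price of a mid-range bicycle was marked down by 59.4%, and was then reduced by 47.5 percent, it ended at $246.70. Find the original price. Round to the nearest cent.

Undoing the 47.5% decrease: $246.70 ÷ 0.525 ≈ $469.904762.
Undoing the 59.4% decrease: $469.904762 ÷ 0.406 ≈ $1157.40.

$1157.40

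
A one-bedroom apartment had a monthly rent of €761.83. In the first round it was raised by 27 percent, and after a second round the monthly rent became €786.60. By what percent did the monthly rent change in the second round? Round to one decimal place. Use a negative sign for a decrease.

After the first round: €761.83 × 1.27 = €967.5241.
Second-round multiplier: €786.60 ÷ €967.5241 ≈ 0.813.
That is a change of -18.7%.

-18.7%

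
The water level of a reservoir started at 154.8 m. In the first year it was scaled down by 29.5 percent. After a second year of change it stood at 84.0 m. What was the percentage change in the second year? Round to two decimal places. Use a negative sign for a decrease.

After the first year: 154.8 × 0.705 = 109.134.
Second-year multiplier: 84.0 ÷ 109.134 ≈ 0.769696.
That is a change of -23.03%.

-23.03%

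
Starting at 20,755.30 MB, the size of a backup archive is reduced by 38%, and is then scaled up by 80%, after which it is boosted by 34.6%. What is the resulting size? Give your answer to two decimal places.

Apply the 38% decrease: 20,755.30 × 0.62 = 12868.286.
Apply the 80% increase: 12868.286 × 1.8 = 23162.9148.
After the 34.6% increase: 23162.9148 × 1.346 = 31177.2833208 ≈ 31,177.28.

31,177.28 MB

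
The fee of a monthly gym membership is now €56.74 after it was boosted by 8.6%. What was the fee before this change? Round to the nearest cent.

The overall multiplier applied was 1.086.
So the original fee was €56.74 ÷ 1.086 ≈ €52.25.

€52.25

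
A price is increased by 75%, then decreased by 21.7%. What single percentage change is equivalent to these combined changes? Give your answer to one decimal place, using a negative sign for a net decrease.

A 75% increase multiplies by 1.75.
Then a 21.7% decrease: 1.75 × 0.783 = 1.37025.
Overall factor 1.37025, i.e. 37.0%.

37.0%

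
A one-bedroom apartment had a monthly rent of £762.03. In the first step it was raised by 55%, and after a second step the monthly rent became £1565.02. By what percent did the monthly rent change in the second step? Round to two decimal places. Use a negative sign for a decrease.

32.50%

After the first step: £762.03 × 1.55 = £1181.1465.
Second-step multiplier: £1565.02 ÷ £1181.1465 ≈ 1.325001.
That is a change of 32.50%.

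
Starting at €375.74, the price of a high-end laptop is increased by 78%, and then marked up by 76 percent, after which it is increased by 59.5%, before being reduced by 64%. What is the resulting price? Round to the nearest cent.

€675.90

Each change multiplies by a factor: 1.78 × 1.76 × 1.595 × 0.36 = 1.79885376.
€375.74 × 1.79885376 = €675.9013117824 ≈ €675.90.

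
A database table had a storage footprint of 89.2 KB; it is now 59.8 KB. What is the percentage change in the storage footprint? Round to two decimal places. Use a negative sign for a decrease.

-32.96%

Change: 59.8 − 89.2 = -29.4.
Relative to the original: -29.4 ÷ 89.2 ≈ -32.96%.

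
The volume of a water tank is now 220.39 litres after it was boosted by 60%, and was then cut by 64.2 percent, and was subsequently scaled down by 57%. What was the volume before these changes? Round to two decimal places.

Undoing the 57% decrease: 220.39 ÷ 0.43 ≈ 512.534884.
Undoing the 64.2% decrease: 512.534884 ÷ 0.358 ≈ 1431.661687.
Undoing the 60% increase: 1431.661687 ÷ 1.6 ≈ 894.79 litres.

894.79 litres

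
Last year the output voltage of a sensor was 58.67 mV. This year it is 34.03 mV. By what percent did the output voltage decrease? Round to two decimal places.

42.00%

Change: 34.03 − 58.67 = -24.64.
Relative to the original: -24.64 ÷ 58.67 ≈ -42.00%.
So the output voltage decreased by 42.00%.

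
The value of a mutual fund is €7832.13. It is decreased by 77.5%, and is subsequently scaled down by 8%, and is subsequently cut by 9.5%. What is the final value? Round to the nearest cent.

Each change multiplies by a factor: 0.225 × 0.92 × 0.905 = 0.187335.
€7832.13 × 0.187335 = €1467.23207355 ≈ €1467.23.

€1467.23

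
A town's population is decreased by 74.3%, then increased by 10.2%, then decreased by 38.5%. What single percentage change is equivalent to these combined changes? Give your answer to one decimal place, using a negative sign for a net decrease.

The combined multiplier is 0.257 × 1.102 × 0.615 = 0.17417661.
That corresponds to a decrease of 82.6%.

-82.6%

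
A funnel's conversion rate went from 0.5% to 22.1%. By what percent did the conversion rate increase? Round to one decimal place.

The change is 22.1 − 0.5 = 21.6 percentage points.
Relative to the original 0.5%, that is 21.6 ÷ 0.5 = 4320.0%.
So the conversion rate rose by 4320.0%.

4320.0%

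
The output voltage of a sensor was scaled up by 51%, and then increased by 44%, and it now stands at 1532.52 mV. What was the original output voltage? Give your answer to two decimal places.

Undoing the 44% increase: 1532.52 ÷ 1.44 = 1064.25.
Undoing the 51% increase: 1064.25 ÷ 1.51 ≈ 704.80 mV.

704.80 mV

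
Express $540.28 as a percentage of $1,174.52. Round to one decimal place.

46.0%

$540.28 ÷ $1,174.52 ≈ 46.0%.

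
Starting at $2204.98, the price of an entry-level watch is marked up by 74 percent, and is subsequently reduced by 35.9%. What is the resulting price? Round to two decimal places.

$2459.30

Each change multiplies by a factor: 1.74 × 0.641 = 1.11534.
$2204.98 × 1.11534 = $2459.3023932 ≈ $2459.30.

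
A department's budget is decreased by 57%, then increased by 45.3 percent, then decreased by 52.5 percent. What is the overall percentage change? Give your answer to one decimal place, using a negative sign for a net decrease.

The combined multiplier is 0.43 × 1.453 × 0.475 = 0.29677525.
That corresponds to a decrease of 70.3%.

-70.3%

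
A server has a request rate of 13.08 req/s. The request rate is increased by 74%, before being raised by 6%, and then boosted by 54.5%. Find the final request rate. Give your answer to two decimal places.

74% increase: 13.08 × 1.74 = 22.7592.
Apply the 6% increase: 22.7592 × 1.06 = 24.124752.
Apply the 54.5% increase: 24.124752 × 1.545 = 37.27274184 ≈ 37.27.

37.27 req/s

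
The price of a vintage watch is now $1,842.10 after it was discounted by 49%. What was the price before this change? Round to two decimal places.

$3,611.96

The overall multiplier applied was 0.51.
So the original price was $1,842.10 ÷ 0.51 ≈ $3,611.96.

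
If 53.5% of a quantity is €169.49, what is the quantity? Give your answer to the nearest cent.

€316.80

€169.49 ÷ 0.535 ≈ €316.80.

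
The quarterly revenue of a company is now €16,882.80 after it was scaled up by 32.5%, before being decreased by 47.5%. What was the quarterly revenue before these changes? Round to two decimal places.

€24,269.97

Undoing the 47.5% decrease: €16,882.80 ÷ 0.525 ≈ €32157.714286.
Undoing the 32.5% increase: €32157.714286 ÷ 1.325 ≈ €24,269.97.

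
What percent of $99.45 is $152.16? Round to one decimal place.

$152.16 ÷ $99.45 ≈ 153.0%.

153.0%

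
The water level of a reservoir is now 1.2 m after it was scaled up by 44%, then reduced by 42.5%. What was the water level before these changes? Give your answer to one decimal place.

1.4 m

The overall multiplier applied was 1.44 × 0.575 = 0.828.
So the original water level was 1.2 ÷ 0.828 ≈ 1.4 m.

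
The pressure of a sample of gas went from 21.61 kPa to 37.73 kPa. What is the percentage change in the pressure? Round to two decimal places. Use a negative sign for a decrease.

Change: 37.73 − 21.61 = 16.12.
Relative to the original: 16.12 ÷ 21.61 ≈ 74.60%.

74.60%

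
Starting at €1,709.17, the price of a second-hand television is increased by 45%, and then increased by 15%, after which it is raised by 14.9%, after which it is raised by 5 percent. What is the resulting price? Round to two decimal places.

45% increase: €1,709.17 × 1.45 = €2478.2965.
15% increase: €2478.2965 × 1.15 = €2850.040975.
After the 14.9% increase: €2850.040975 × 1.149 = €3274.697080275.
5% increase: €3274.697080275 × 1.05 = €3438.43193428875 ≈ €3,438.43.

€3,438.43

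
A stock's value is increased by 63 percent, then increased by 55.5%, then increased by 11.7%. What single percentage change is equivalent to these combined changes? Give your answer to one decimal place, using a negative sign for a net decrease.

The combined multiplier is 1.63 × 1.555 × 1.117 = 2.83120405.
That corresponds to an increase of 183.1%.

183.1%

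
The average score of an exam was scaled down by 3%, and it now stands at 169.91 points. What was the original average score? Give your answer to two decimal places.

The overall multiplier applied was 0.97.
So the original average score was 169.91 ÷ 0.97 ≈ 175.16 points.

175.16 points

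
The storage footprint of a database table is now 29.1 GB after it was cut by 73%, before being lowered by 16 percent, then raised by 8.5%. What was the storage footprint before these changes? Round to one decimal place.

The overall multiplier applied was 0.27 × 0.84 × 1.085 = 0.246078.
So the original storage footprint was 29.1 ÷ 0.246078 ≈ 118.3 GB.

118.3 GB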